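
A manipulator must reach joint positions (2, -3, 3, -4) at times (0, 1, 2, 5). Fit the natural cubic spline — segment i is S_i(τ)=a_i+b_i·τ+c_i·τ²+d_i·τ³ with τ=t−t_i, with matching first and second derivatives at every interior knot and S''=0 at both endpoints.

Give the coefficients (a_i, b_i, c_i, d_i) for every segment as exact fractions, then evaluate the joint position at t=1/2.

  seg 0: a=2 b=-754/93 c=0 d=289/93
  seg 1: a=-3 b=113/93 c=289/31 d=-422/93
  seg 2: a=3 b=581/93 c=-133/31 d=133/279
S(1/2) = -413/248

Δ: Δ0=-5, Δ1=6, Δ2=-7/3
row 1: diag=4, rhs=66; c'=1/4, d'=33/2
row 2: denom=8−1·1/4=31/4; d'=(-50−1·33/2)/(31/4)=-266/31
back: M2=-266/31
back: M1=33/2−1/4·-266/31=578/31
M: M0=0, M1=578/31, M2=-266/31, M3=0
seg 0: a=2, c=M0/2=0, d=(M1−M0)/(6·1)=289/93, b=Δ0−h0·(2M0+M1)/6=-754/93
seg 1: a=-3, c=M1/2=289/31, d=(M2−M1)/(6·1)=-422/93, b=Δ1−h1·(2M1+M2)/6=113/93
seg 2: a=3, c=M2/2=-133/31, d=(M3−M2)/(6·3)=133/279, b=Δ2−h2·(2M2+M3)/6=581/93
t_q=1/2 → seg 0, τ=1/2; S=2+-754/93·τ+0·τ²+289/93·τ³=-413/248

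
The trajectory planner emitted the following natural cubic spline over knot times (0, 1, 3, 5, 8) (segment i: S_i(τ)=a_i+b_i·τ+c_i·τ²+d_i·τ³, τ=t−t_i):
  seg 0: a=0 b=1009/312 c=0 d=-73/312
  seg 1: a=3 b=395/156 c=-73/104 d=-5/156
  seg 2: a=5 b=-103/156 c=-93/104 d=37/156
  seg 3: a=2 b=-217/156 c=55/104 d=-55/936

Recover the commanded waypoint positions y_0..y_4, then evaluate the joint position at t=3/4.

y_0 = S_0(0) = a_0 = 0
y_1 = S_1(0) = a_1 = 3
y_2 = S_2(0) = a_2 = 5
y_3 = S_3(0) = a_3 = 2
y_4 = S_3(3) = 1
t_q=3/4 is in segment 0 (τ=3/4); S_0(τ)=15487/6656

y_0=0 y_1=3 y_2=5 y_3=2 y_4=1
S(3/4) = 15487/6656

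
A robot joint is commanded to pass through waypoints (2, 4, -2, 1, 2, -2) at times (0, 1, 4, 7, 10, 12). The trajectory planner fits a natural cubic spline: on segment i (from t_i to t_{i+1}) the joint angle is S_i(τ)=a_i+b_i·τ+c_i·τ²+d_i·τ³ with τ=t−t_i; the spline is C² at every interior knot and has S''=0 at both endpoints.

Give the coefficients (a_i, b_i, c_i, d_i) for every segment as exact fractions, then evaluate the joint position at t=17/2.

Δ: Δ0=2, Δ1=-2, Δ2=1, Δ3=1/3, Δ4=-2
row 1: diag=8, rhs=-24; c'=3/8, d'=-3
row 2: denom=12−3·3/8=87/8; d'=(18−3·-3)/(87/8)=72/29
row 3: denom=12−3·8/29=324/29; d'=(-4−3·72/29)/(324/29)=-83/81
row 4: denom=10−3·29/108=331/36; d'=(-14−3·-83/81)/(331/36)=-1180/993
back: M4=-1180/993
back: M3=-83/81−29/108·-1180/993=-2102/2979
back: M2=72/29−8/29·-2102/2979=7976/2979
back: M1=-3−3/8·7976/2979=-3976/993
M: M0=0, M1=-3976/993, M2=7976/2979, M3=-2102/2979, M4=-1180/993, M5=0
seg 0: a=2, c=M0/2=0, d=(M1−M0)/(6·1)=-1988/2979, b=Δ0−h0·(2M0+M1)/6=7946/2979
seg 1: a=4, c=M1/2=-1988/993, d=(M2−M1)/(6·3)=9952/26811, b=Δ1−h1·(2M1+M2)/6=1982/2979
seg 2: a=-2, c=M2/2=3988/2979, d=(M3−M2)/(6·3)=-5039/26811, b=Δ2−h2·(2M2+M3)/6=-3946/2979
seg 3: a=1, c=M3/2=-1051/2979, d=(M4−M3)/(6·3)=-719/26811, b=Δ3−h3·(2M3+M4)/6=4865/2979
seg 4: a=2, c=M4/2=-590/993, d=(M5−M4)/(6·2)=295/2979, b=Δ4−h4·(2M4+M5)/6=-3598/2979
t_q=17/2 → seg 3, τ=3/2; S=1+4865/2979·τ+-1051/2979·τ²+-719/26811·τ³=6793/2648

  seg 0: a=2 b=7946/2979 c=0 d=-1988/2979
  seg 1: a=4 b=1982/2979 c=-1988/993 d=9952/26811
  seg 2: a=-2 b=-3946/2979 c=3988/2979 d=-5039/26811
  seg 3: a=1 b=4865/2979 c=-1051/2979 d=-719/26811
  seg 4: a=2 b=-3598/2979 c=-590/993 d=295/2979
S(17/2) = 6793/2648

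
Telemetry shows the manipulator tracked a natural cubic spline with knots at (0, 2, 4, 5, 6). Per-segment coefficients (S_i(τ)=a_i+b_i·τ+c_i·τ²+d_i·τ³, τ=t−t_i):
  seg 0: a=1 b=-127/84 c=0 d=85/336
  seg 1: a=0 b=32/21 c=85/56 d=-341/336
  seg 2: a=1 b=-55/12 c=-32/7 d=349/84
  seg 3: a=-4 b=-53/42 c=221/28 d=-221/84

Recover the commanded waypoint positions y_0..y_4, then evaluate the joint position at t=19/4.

y_0=1 y_1=0 y_2=1 y_3=-4 y_4=0
S(19/4) = -5835/1792

y_0 = S_0(0) = a_0 = 1
y_1 = S_1(0) = a_1 = 0
y_2 = S_2(0) = a_2 = 1
y_3 = S_3(0) = a_3 = -4
y_4 = S_3(1) = 0
t_q=19/4 is in segment 2 (τ=3/4); S_2(τ)=-5835/1792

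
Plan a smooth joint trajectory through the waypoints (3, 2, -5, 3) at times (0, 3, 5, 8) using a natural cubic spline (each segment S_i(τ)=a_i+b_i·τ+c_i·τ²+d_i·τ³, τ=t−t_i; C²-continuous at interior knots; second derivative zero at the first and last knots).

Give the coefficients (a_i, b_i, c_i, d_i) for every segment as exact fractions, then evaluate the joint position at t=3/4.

Δ: Δ0=-1/3, Δ1=-7/2, Δ2=8/3
row 1: diag=10, rhs=-19; c'=1/5, d'=-19/10
row 2: denom=10−2·1/5=48/5; d'=(37−2·-19/10)/(48/5)=17/4
back: M2=17/4
back: M1=-19/10−1/5·17/4=-11/4
M: M0=0, M1=-11/4, M2=17/4, M3=0
seg 0: a=3, c=M0/2=0, d=(M1−M0)/(6·3)=-11/72, b=Δ0−h0·(2M0+M1)/6=25/24
seg 1: a=2, c=M1/2=-11/8, d=(M2−M1)/(6·2)=7/12, b=Δ1−h1·(2M1+M2)/6=-37/12
seg 2: a=-5, c=M2/2=17/8, d=(M3−M2)/(6·3)=-17/72, b=Δ2−h2·(2M2+M3)/6=-19/12
t_q=3/4 → seg 0, τ=3/4; S=3+25/24·τ+0·τ²+-11/72·τ³=1903/512

  seg 0: a=3 b=25/24 c=0 d=-11/72
  seg 1: a=2 b=-37/12 c=-11/8 d=7/12
  seg 2: a=-5 b=-19/12 c=17/8 d=-17/72
S(3/4) = 1903/512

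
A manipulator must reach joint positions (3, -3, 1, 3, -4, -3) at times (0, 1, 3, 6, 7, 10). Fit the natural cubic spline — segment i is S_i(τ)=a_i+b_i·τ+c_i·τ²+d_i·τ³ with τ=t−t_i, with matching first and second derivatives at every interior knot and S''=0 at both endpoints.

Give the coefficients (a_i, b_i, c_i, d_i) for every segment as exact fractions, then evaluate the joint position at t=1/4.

Δ: Δ0=-6, Δ1=2, Δ2=2/3, Δ3=-7, Δ4=1/3
row 1: diag=6, rhs=48; c'=1/3, d'=8
row 2: denom=10−2·1/3=28/3; d'=(-8−2·8)/(28/3)=-18/7
row 3: denom=8−3·9/28=197/28; d'=(-46−3·-18/7)/(197/28)=-1072/197
row 4: denom=8−1·28/197=1548/197; d'=(44−1·-1072/197)/(1548/197)=2435/387
back: M4=2435/387
back: M3=-1072/197−28/197·2435/387=-2452/387
back: M2=-18/7−9/28·-2452/387=-23/43
back: M1=8−1/3·-23/43=1055/129
M: M0=0, M1=1055/129, M2=-23/43, M3=-2452/387, M4=2435/387, M5=0
seg 0: a=3, c=M0/2=0, d=(M1−M0)/(6·1)=1055/774, b=Δ0−h0·(2M0+M1)/6=-5699/774
seg 1: a=-3, c=M1/2=1055/258, d=(M2−M1)/(6·2)=-281/387, b=Δ1−h1·(2M1+M2)/6=-1267/387
seg 2: a=1, c=M2/2=-23/86, d=(M3−M2)/(6·3)=-2245/6966, b=Δ2−h2·(2M2+M3)/6=1691/387
seg 3: a=3, c=M3/2=-1226/387, d=(M4−M3)/(6·1)=181/86, b=Δ3−h3·(2M3+M4)/6=-4595/774
seg 4: a=-4, c=M4/2=2435/774, d=(M5−M4)/(6·3)=-2435/6966, b=Δ4−h4·(2M4+M5)/6=-2306/387
t_q=1/4 → seg 0, τ=1/4; S=3+-5699/774·τ+0·τ²+1055/774·τ³=19493/16512

  seg 0: a=3 b=-5699/774 c=0 d=1055/774
  seg 1: a=-3 b=-1267/387 c=1055/258 d=-281/387
  seg 2: a=1 b=1691/387 c=-23/86 d=-2245/6966
  seg 3: a=3 b=-4595/774 c=-1226/387 d=181/86
  seg 4: a=-4 b=-2306/387 c=2435/774 d=-2435/6966
S(1/4) = 19493/16512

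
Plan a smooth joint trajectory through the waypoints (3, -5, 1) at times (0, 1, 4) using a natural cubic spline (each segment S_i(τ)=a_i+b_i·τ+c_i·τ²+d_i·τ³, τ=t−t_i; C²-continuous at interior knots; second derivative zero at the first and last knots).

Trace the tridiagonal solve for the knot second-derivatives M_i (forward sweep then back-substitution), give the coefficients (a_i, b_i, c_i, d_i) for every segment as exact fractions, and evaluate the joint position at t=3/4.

  seg 0: a=3 b=-37/4 c=0 d=5/4
  seg 1: a=-5 b=-11/2 c=15/4 d=-5/12
S(3/4) = -873/256

Δ: Δ0=-8, Δ1=2
row 1: diag=8, rhs=60; c'=3/8, d'=15/2
back: M1=15/2
M: M0=0, M1=15/2, M2=0
seg 0: a=3, c=M0/2=0, d=(M1−M0)/(6·1)=5/4, b=Δ0−h0·(2M0+M1)/6=-37/4
seg 1: a=-5, c=M1/2=15/4, d=(M2−M1)/(6·3)=-5/12, b=Δ1−h1·(2M1+M2)/6=-11/2
t_q=3/4 → seg 0, τ=3/4; S=3+-37/4·τ+0·τ²+5/4·τ³=-873/256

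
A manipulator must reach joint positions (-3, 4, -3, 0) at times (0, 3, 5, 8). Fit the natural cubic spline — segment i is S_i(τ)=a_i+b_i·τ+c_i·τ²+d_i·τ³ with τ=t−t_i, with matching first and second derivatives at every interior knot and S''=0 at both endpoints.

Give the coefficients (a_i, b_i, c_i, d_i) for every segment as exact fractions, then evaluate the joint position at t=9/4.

  seg 0: a=-3 b=71/16 c=0 d=-101/432
  seg 1: a=4 b=-15/8 c=-101/48 d=31/48
  seg 2: a=-3 b=-61/24 c=85/48 d=-85/432
S(9/4) = 4425/1024

Δ: Δ0=7/3, Δ1=-7/2, Δ2=1
row 1: diag=10, rhs=-35; c'=1/5, d'=-7/2
row 2: denom=10−2·1/5=48/5; d'=(27−2·-7/2)/(48/5)=85/24
back: M2=85/24
back: M1=-7/2−1/5·85/24=-101/24
M: M0=0, M1=-101/24, M2=85/24, M3=0
seg 0: a=-3, c=M0/2=0, d=(M1−M0)/(6·3)=-101/432, b=Δ0−h0·(2M0+M1)/6=71/16
seg 1: a=4, c=M1/2=-101/48, d=(M2−M1)/(6·2)=31/48, b=Δ1−h1·(2M1+M2)/6=-15/8
seg 2: a=-3, c=M2/2=85/48, d=(M3−M2)/(6·3)=-85/432, b=Δ2−h2·(2M2+M3)/6=-61/24
t_q=9/4 → seg 0, τ=9/4; S=-3+71/16·τ+0·τ²+-101/432·τ³=4425/1024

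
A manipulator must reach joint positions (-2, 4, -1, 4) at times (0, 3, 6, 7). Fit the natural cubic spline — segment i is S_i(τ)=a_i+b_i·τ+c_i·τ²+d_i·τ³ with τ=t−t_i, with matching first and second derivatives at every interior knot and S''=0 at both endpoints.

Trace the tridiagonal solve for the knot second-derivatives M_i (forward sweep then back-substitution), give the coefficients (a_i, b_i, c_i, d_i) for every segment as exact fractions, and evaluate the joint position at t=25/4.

  seg 0: a=-2 b=322/87 c=0 d=-148/783
  seg 1: a=4 b=-122/87 c=-148/87 d=421/783
  seg 2: a=-1 b=253/87 c=91/29 d=-91/87
S(25/4) = -173/1856

Δ: Δ0=2, Δ1=-5/3, Δ2=5
row 1: diag=12, rhs=-22; c'=1/4, d'=-11/6
row 2: denom=8−3·1/4=29/4; d'=(40−3·-11/6)/(29/4)=182/29
back: M2=182/29
back: M1=-11/6−1/4·182/29=-296/87
M: M0=0, M1=-296/87, M2=182/29, M3=0
seg 0: a=-2, c=M0/2=0, d=(M1−M0)/(6·3)=-148/783, b=Δ0−h0·(2M0+M1)/6=322/87
seg 1: a=4, c=M1/2=-148/87, d=(M2−M1)/(6·3)=421/783, b=Δ1−h1·(2M1+M2)/6=-122/87
seg 2: a=-1, c=M2/2=91/29, d=(M3−M2)/(6·1)=-91/87, b=Δ2−h2·(2M2+M3)/6=253/87
t_q=25/4 → seg 2, τ=1/4; S=-1+253/87·τ+91/29·τ²+-91/87·τ³=-173/1856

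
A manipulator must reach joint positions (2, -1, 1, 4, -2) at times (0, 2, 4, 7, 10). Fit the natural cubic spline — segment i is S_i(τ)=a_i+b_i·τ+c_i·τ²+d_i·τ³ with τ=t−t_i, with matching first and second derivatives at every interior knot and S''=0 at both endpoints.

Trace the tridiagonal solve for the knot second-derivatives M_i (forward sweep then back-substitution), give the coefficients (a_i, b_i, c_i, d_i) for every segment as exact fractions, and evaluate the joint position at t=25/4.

Δ: Δ0=-3/2, Δ1=1, Δ2=1, Δ3=-2
row 1: diag=8, rhs=15; c'=1/4, d'=15/8
row 2: denom=10−2·1/4=19/2; d'=(0−2·15/8)/(19/2)=-15/38
row 3: denom=12−3·6/19=210/19; d'=(-18−3·-15/38)/(210/19)=-213/140
back: M3=-213/140
back: M2=-15/38−6/19·-213/140=3/35
back: M1=15/8−1/4·3/35=519/280
M: M0=0, M1=519/280, M2=3/35, M3=-213/140, M4=0
seg 0: a=2, c=M0/2=0, d=(M1−M0)/(6·2)=173/1120, b=Δ0−h0·(2M0+M1)/6=-593/280
seg 1: a=-1, c=M1/2=519/560, d=(M2−M1)/(6·2)=-33/224, b=Δ1−h1·(2M1+M2)/6=-37/140
seg 2: a=1, c=M2/2=3/70, d=(M3−M2)/(6·3)=-5/56, b=Δ2−h2·(2M2+M3)/6=67/40
seg 3: a=4, c=M3/2=-213/280, d=(M4−M3)/(6·3)=71/840, b=Δ3−h3·(2M3+M4)/6=-67/140
t_q=25/4 → seg 2, τ=9/4; S=1+67/40·τ+3/70·τ²+-5/56·τ³=71119/17920

  seg 0: a=2 b=-593/280 c=0 d=173/1120
  seg 1: a=-1 b=-37/140 c=519/560 d=-33/224
  seg 2: a=1 b=67/40 c=3/70 d=-5/56
  seg 3: a=4 b=-67/140 c=-213/280 d=71/840
S(25/4) = 71119/17920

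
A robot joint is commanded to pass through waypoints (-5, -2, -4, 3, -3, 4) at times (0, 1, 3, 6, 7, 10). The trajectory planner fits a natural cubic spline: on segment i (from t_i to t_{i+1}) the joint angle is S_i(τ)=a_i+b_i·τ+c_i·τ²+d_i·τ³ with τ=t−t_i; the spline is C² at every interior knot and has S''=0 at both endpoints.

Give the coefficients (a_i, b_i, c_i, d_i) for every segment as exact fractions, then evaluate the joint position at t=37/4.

  seg 0: a=-5 b=2065/516 c=0 d=-517/516
  seg 1: a=-2 b=257/258 c=-517/172 d=259/258
  seg 2: a=-4 b=263/258 c=519/172 d=-1331/1548
  seg 3: a=3 b=-2111/516 c=-203/43 d=1451/516
  seg 4: a=-3 b=-1315/258 c=639/172 d=-71/172
S(37/4) = -3987/11008

Δ: Δ0=3, Δ1=-1, Δ2=7/3, Δ3=-6, Δ4=7/3
row 1: diag=6, rhs=-24; c'=1/3, d'=-4
row 2: denom=10−2·1/3=28/3; d'=(20−2·-4)/(28/3)=3
row 3: denom=8−3·9/28=197/28; d'=(-50−3·3)/(197/28)=-1652/197
row 4: denom=8−1·28/197=1548/197; d'=(50−1·-1652/197)/(1548/197)=639/86
back: M4=639/86
back: M3=-1652/197−28/197·639/86=-406/43
back: M2=3−9/28·-406/43=519/86
back: M1=-4−1/3·519/86=-517/86
M: M0=0, M1=-517/86, M2=519/86, M3=-406/43, M4=639/86, M5=0
seg 0: a=-5, c=M0/2=0, d=(M1−M0)/(6·1)=-517/516, b=Δ0−h0·(2M0+M1)/6=2065/516
seg 1: a=-2, c=M1/2=-517/172, d=(M2−M1)/(6·2)=259/258, b=Δ1−h1·(2M1+M2)/6=257/258
seg 2: a=-4, c=M2/2=519/172, d=(M3−M2)/(6·3)=-1331/1548, b=Δ2−h2·(2M2+M3)/6=263/258
seg 3: a=3, c=M3/2=-203/43, d=(M4−M3)/(6·1)=1451/516, b=Δ3−h3·(2M3+M4)/6=-2111/516
seg 4: a=-3, c=M4/2=639/172, d=(M5−M4)/(6·3)=-71/172, b=Δ4−h4·(2M4+M5)/6=-1315/258
t_q=37/4 → seg 4, τ=9/4; S=-3+-1315/258·τ+639/172·τ²+-71/172·τ³=-3987/11008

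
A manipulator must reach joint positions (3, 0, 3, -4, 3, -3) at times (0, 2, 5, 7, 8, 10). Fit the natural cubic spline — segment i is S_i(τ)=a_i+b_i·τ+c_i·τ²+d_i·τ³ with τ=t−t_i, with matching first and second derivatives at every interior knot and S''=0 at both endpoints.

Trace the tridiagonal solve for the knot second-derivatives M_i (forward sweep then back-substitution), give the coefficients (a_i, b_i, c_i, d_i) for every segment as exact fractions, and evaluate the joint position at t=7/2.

Δ: Δ0=-3/2, Δ1=1, Δ2=-7/2, Δ3=7, Δ4=-3
row 1: diag=10, rhs=15; c'=3/10, d'=3/2
row 2: denom=10−3·3/10=91/10; d'=(-27−3·3/2)/(91/10)=-45/13
row 3: denom=6−2·20/91=506/91; d'=(63−2·-45/13)/(506/91)=6363/506
row 4: denom=6−1·91/506=2945/506; d'=(-60−1·6363/506)/(2945/506)=-36723/2945
back: M4=-36723/2945
back: M3=6363/506−91/506·-36723/2945=43638/2945
back: M2=-45/13−20/91·43638/2945=-3957/589
back: M1=3/2−3/10·-3957/589=10353/2945
M: M0=0, M1=10353/2945, M2=-3957/589, M3=43638/2945, M4=-36723/2945, M5=0
seg 0: a=3, c=M0/2=0, d=(M1−M0)/(6·2)=3451/11780, b=Δ0−h0·(2M0+M1)/6=-15737/5890
seg 1: a=0, c=M1/2=10353/5890, d=(M2−M1)/(6·3)=-5023/8835, b=Δ1−h1·(2M1+M2)/6=4969/5890
seg 2: a=3, c=M2/2=-3957/1178, d=(M3−M2)/(6·2)=21141/11780, b=Δ2−h2·(2M2+M3)/6=-23327/5890
seg 3: a=-4, c=M3/2=21819/2945, d=(M4−M3)/(6·1)=-26787/5890, b=Δ3−h3·(2M3+M4)/6=24379/5890
seg 4: a=3, c=M4/2=-36723/5890, d=(M5−M4)/(6·2)=12241/11780, b=Δ4−h4·(2M4+M5)/6=15647/2945
t_q=7/2 → seg 1, τ=3/2; S=0+4969/5890·τ+10353/5890·τ²+-5023/8835·τ³=9723/2945

  seg 0: a=3 b=-15737/5890 c=0 d=3451/11780
  seg 1: a=0 b=4969/5890 c=10353/5890 d=-5023/8835
  seg 2: a=3 b=-23327/5890 c=-3957/1178 d=21141/11780
  seg 3: a=-4 b=24379/5890 c=21819/2945 d=-26787/5890
  seg 4: a=3 b=15647/2945 c=-36723/5890 d=12241/11780
S(7/2) = 9723/2945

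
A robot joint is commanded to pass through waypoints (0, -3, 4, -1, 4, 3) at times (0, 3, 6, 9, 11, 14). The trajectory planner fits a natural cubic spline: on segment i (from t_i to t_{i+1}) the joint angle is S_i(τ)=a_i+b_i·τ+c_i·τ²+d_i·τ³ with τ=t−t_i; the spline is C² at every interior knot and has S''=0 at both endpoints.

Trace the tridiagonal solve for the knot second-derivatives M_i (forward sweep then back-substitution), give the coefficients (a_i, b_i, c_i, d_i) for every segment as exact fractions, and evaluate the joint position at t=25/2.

  seg 0: a=0 b=-1513/660 c=0 d=853/5940
  seg 1: a=-3 b=523/330 c=853/660 d=-413/1188
  seg 2: a=4 b=-31/660 c=-101/55 d=2567/5940
  seg 3: a=-1 b=199/330 c=271/132 d=-243/440
  seg 4: a=4 b=361/165 c=-208/165 d=208/1485
S(25/2) = 541/110

Δ: Δ0=-1, Δ1=7/3, Δ2=-5/3, Δ3=5/2, Δ4=-1/3
row 1: diag=12, rhs=20; c'=1/4, d'=5/3
row 2: denom=12−3·1/4=45/4; d'=(-24−3·5/3)/(45/4)=-116/45
row 3: denom=10−3·4/15=46/5; d'=(25−3·-116/45)/(46/5)=491/138
row 4: denom=10−2·5/23=220/23; d'=(-17−2·491/138)/(220/23)=-416/165
back: M4=-416/165
back: M3=491/138−5/23·-416/165=271/66
back: M2=-116/45−4/15·271/66=-202/55
back: M1=5/3−1/4·-202/55=853/330
M: M0=0, M1=853/330, M2=-202/55, M3=271/66, M4=-416/165, M5=0
seg 0: a=0, c=M0/2=0, d=(M1−M0)/(6·3)=853/5940, b=Δ0−h0·(2M0+M1)/6=-1513/660
seg 1: a=-3, c=M1/2=853/660, d=(M2−M1)/(6·3)=-413/1188, b=Δ1−h1·(2M1+M2)/6=523/330
seg 2: a=4, c=M2/2=-101/55, d=(M3−M2)/(6·3)=2567/5940, b=Δ2−h2·(2M2+M3)/6=-31/660
seg 3: a=-1, c=M3/2=271/132, d=(M4−M3)/(6·2)=-243/440, b=Δ3−h3·(2M3+M4)/6=199/330
seg 4: a=4, c=M4/2=-208/165, d=(M5−M4)/(6·3)=208/1485, b=Δ4−h4·(2M4+M5)/6=361/165
t_q=25/2 → seg 4, τ=3/2; S=4+361/165·τ+-208/165·τ²+208/1485·τ³=541/110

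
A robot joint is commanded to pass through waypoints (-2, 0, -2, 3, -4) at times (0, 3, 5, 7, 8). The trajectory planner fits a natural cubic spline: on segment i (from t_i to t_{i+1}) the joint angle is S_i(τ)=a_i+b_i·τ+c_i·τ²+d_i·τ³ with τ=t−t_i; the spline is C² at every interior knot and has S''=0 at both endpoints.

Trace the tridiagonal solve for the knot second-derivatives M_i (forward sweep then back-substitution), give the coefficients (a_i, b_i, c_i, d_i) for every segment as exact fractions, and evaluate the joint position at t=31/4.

  seg 0: a=-2 b=553/312 c=0 d=-115/936
  seg 1: a=0 b=-241/156 c=-115/104 d=215/312
  seg 2: a=-2 b=359/156 c=315/104 d=-457/312
  seg 3: a=3 b=-493/156 c=-599/104 d=599/312
S(31/4) = -11981/6656

Δ: Δ0=2/3, Δ1=-1, Δ2=5/2, Δ3=-7
row 1: diag=10, rhs=-10; c'=1/5, d'=-1
row 2: denom=8−2·1/5=38/5; d'=(21−2·-1)/(38/5)=115/38
row 3: denom=6−2·5/19=104/19; d'=(-57−2·115/38)/(104/19)=-599/52
back: M3=-599/52
back: M2=115/38−5/19·-599/52=315/52
back: M1=-1−1/5·315/52=-115/52
M: M0=0, M1=-115/52, M2=315/52, M3=-599/52, M4=0
seg 0: a=-2, c=M0/2=0, d=(M1−M0)/(6·3)=-115/936, b=Δ0−h0·(2M0+M1)/6=553/312
seg 1: a=0, c=M1/2=-115/104, d=(M2−M1)/(6·2)=215/312, b=Δ1−h1·(2M1+M2)/6=-241/156
seg 2: a=-2, c=M2/2=315/104, d=(M3−M2)/(6·2)=-457/312, b=Δ2−h2·(2M2+M3)/6=359/156
seg 3: a=3, c=M3/2=-599/104, d=(M4−M3)/(6·1)=599/312, b=Δ3−h3·(2M3+M4)/6=-493/156
t_q=31/4 → seg 3, τ=3/4; S=3+-493/156·τ+-599/104·τ²+599/312·τ³=-11981/6656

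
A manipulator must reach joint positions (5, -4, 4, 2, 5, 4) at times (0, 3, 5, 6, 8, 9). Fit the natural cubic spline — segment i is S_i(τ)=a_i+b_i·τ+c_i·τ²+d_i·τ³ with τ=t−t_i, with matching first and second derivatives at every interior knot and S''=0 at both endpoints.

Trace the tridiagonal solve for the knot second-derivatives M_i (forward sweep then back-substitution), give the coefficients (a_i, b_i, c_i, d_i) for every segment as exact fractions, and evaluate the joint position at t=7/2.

Δ: Δ0=-3, Δ1=4, Δ2=-2, Δ3=3/2, Δ4=-1
row 1: diag=10, rhs=42; c'=1/5, d'=21/5
row 2: denom=6−2·1/5=28/5; d'=(-36−2·21/5)/(28/5)=-111/14
row 3: denom=6−1·5/28=163/28; d'=(21−1·-111/14)/(163/28)=810/163
row 4: denom=6−2·56/163=866/163; d'=(-15−2·810/163)/(866/163)=-4065/866
back: M4=-4065/866
back: M3=810/163−56/163·-4065/866=2850/433
back: M2=-111/14−5/28·2850/433=-3942/433
back: M1=21/5−1/5·-3942/433=2607/433
M: M0=0, M1=2607/433, M2=-3942/433, M3=2850/433, M4=-4065/866, M5=0
seg 0: a=5, c=M0/2=0, d=(M1−M0)/(6·3)=869/2598, b=Δ0−h0·(2M0+M1)/6=-5205/866
seg 1: a=-4, c=M1/2=2607/866, d=(M2−M1)/(6·2)=-2183/1732, b=Δ1−h1·(2M1+M2)/6=1308/433
seg 2: a=4, c=M2/2=-1971/433, d=(M3−M2)/(6·1)=1132/433, b=Δ2−h2·(2M2+M3)/6=-27/433
seg 3: a=2, c=M3/2=1425/433, d=(M4−M3)/(6·2)=-3255/3464, b=Δ3−h3·(2M3+M4)/6=-573/433
seg 4: a=5, c=M4/2=-4065/1732, d=(M5−M4)/(6·1)=1355/1732, b=Δ4−h4·(2M4+M5)/6=489/866
t_q=7/2 → seg 1, τ=1/2; S=-4+1308/433·τ+2607/866·τ²+-2183/1732·τ³=-26251/13856

  seg 0: a=5 b=-5205/866 c=0 d=869/2598
  seg 1: a=-4 b=1308/433 c=2607/866 d=-2183/1732
  seg 2: a=4 b=-27/433 c=-1971/433 d=1132/433
  seg 3: a=2 b=-573/433 c=1425/433 d=-3255/3464
  seg 4: a=5 b=489/866 c=-4065/1732 d=1355/1732
S(7/2) = -26251/13856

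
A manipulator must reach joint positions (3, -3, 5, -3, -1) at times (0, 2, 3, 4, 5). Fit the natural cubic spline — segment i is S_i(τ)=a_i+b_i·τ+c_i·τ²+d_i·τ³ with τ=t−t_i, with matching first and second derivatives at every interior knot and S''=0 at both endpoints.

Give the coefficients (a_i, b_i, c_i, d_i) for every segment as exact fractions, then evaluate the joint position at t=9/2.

  seg 0: a=3 b=-368/43 c=0 d=239/172
  seg 1: a=-3 b=349/43 c=717/86 d=-727/86
  seg 2: a=5 b=-49/86 c=-732/43 d=825/86
  seg 3: a=-3 b=-251/43 c=1011/86 d=-337/86
S(9/2) = -2387/688

Δ: Δ0=-3, Δ1=8, Δ2=-8, Δ3=2
row 1: diag=6, rhs=66; c'=1/6, d'=11
row 2: denom=4−1·1/6=23/6; d'=(-96−1·11)/(23/6)=-642/23
row 3: denom=4−1·6/23=86/23; d'=(60−1·-642/23)/(86/23)=1011/43
back: M3=1011/43
back: M2=-642/23−6/23·1011/43=-1464/43
back: M1=11−1/6·-1464/43=717/43
M: M0=0, M1=717/43, M2=-1464/43, M3=1011/43, M4=0
seg 0: a=3, c=M0/2=0, d=(M1−M0)/(6·2)=239/172, b=Δ0−h0·(2M0+M1)/6=-368/43
seg 1: a=-3, c=M1/2=717/86, d=(M2−M1)/(6·1)=-727/86, b=Δ1−h1·(2M1+M2)/6=349/43
seg 2: a=5, c=M2/2=-732/43, d=(M3−M2)/(6·1)=825/86, b=Δ2−h2·(2M2+M3)/6=-49/86
seg 3: a=-3, c=M3/2=1011/86, d=(M4−M3)/(6·1)=-337/86, b=Δ3−h3·(2M3+M4)/6=-251/43
t_q=9/2 → seg 3, τ=1/2; S=-3+-251/43·τ+1011/86·τ²+-337/86·τ³=-2387/688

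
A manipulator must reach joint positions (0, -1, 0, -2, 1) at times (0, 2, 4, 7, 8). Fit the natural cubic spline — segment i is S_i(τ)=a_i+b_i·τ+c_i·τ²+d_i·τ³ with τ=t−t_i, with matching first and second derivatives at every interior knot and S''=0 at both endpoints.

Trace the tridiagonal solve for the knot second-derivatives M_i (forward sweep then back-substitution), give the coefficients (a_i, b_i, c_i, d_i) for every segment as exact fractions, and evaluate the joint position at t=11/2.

Δ: Δ0=-1/2, Δ1=1/2, Δ2=-2/3, Δ3=3
row 1: diag=8, rhs=6; c'=1/4, d'=3/4
row 2: denom=10−2·1/4=19/2; d'=(-7−2·3/4)/(19/2)=-17/19
row 3: denom=8−3·6/19=134/19; d'=(22−3·-17/19)/(134/19)=7/2
back: M3=7/2
back: M2=-17/19−6/19·7/2=-2
back: M1=3/4−1/4·-2=5/4
M: M0=0, M1=5/4, M2=-2, M3=7/2, M4=0
seg 0: a=0, c=M0/2=0, d=(M1−M0)/(6·2)=5/48, b=Δ0−h0·(2M0+M1)/6=-11/12
seg 1: a=-1, c=M1/2=5/8, d=(M2−M1)/(6·2)=-13/48, b=Δ1−h1·(2M1+M2)/6=1/3
seg 2: a=0, c=M2/2=-1, d=(M3−M2)/(6·3)=11/36, b=Δ2−h2·(2M2+M3)/6=-5/12
seg 3: a=-2, c=M3/2=7/4, d=(M4−M3)/(6·1)=-7/12, b=Δ3−h3·(2M3+M4)/6=11/6
t_q=11/2 → seg 2, τ=3/2; S=0+-5/12·τ+-1·τ²+11/36·τ³=-59/32

  seg 0: a=0 b=-11/12 c=0 d=5/48
  seg 1: a=-1 b=1/3 c=5/8 d=-13/48
  seg 2: a=0 b=-5/12 c=-1 d=11/36
  seg 3: a=-2 b=11/6 c=7/4 d=-7/12
S(11/2) = -59/32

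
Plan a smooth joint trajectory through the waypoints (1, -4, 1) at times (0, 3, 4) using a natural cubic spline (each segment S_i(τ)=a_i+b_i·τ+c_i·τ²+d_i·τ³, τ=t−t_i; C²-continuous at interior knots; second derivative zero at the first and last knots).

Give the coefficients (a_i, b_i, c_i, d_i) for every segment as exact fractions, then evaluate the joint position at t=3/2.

  seg 0: a=1 b=-25/6 c=0 d=5/18
  seg 1: a=-4 b=10/3 c=5/2 d=-5/6
S(3/2) = -69/16

Δ: Δ0=-5/3, Δ1=5
row 1: diag=8, rhs=40; c'=1/8, d'=5
back: M1=5
M: M0=0, M1=5, M2=0
seg 0: a=1, c=M0/2=0, d=(M1−M0)/(6·3)=5/18, b=Δ0−h0·(2M0+M1)/6=-25/6
seg 1: a=-4, c=M1/2=5/2, d=(M2−M1)/(6·1)=-5/6, b=Δ1−h1·(2M1+M2)/6=10/3
t_q=3/2 → seg 0, τ=3/2; S=1+-25/6·τ+0·τ²+5/18·τ³=-69/16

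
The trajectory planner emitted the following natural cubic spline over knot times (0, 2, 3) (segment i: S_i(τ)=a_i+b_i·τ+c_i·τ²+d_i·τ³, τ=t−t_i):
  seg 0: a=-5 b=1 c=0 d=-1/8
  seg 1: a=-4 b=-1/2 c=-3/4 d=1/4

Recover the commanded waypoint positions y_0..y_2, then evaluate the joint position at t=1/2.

y_0 = S_0(0) = a_0 = -5
y_1 = S_1(0) = a_1 = -4
y_2 = S_1(1) = -5
t_q=1/2 is in segment 0 (τ=1/2); S_0(τ)=-289/64

y_0=-5 y_1=-4 y_2=-5
S(1/2) = -289/64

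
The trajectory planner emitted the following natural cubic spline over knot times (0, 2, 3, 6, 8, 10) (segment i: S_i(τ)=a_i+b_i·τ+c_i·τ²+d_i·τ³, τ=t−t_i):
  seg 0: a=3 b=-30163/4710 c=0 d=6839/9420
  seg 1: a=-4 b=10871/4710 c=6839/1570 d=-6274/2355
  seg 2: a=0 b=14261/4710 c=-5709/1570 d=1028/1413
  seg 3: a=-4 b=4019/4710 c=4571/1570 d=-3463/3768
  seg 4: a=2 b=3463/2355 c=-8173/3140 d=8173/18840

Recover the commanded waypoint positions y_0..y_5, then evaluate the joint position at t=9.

y_0=3 y_1=-4 y_2=0 y_3=-4 y_4=2 y_5=-2
S(9) = 8173/6280

y_0 = S_0(0) = a_0 = 3
y_1 = S_1(0) = a_1 = -4
y_2 = S_2(0) = a_2 = 0
y_3 = S_3(0) = a_3 = -4
y_4 = S_4(0) = a_4 = 2
y_5 = S_4(2) = -2
t_q=9 is in segment 4 (τ=1); S_4(τ)=8173/6280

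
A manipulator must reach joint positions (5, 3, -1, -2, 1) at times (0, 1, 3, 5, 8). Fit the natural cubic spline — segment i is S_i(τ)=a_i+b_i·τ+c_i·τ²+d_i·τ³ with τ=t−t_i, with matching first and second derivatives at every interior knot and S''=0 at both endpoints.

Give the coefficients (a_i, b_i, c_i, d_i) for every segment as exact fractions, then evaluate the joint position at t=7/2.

  seg 0: a=5 b=-101/52 c=0 d=-3/52
  seg 1: a=3 b=-55/26 c=-9/52 d=3/26
  seg 2: a=-1 b=-37/26 c=27/52 d=-3/104
  seg 3: a=-2 b=4/13 c=9/26 d=-1/26
S(7/2) = -1319/832

Δ: Δ0=-2, Δ1=-2, Δ2=-1/2, Δ3=1
row 1: diag=6, rhs=0; c'=1/3, d'=0
row 2: denom=8−2·1/3=22/3; d'=(9−2·0)/(22/3)=27/22
row 3: denom=10−2·3/11=104/11; d'=(9−2·27/22)/(104/11)=9/13
back: M3=9/13
back: M2=27/22−3/11·9/13=27/26
back: M1=0−1/3·27/26=-9/26
M: M0=0, M1=-9/26, M2=27/26, M3=9/13, M4=0
seg 0: a=5, c=M0/2=0, d=(M1−M0)/(6·1)=-3/52, b=Δ0−h0·(2M0+M1)/6=-101/52
seg 1: a=3, c=M1/2=-9/52, d=(M2−M1)/(6·2)=3/26, b=Δ1−h1·(2M1+M2)/6=-55/26
seg 2: a=-1, c=M2/2=27/52, d=(M3−M2)/(6·2)=-3/104, b=Δ2−h2·(2M2+M3)/6=-37/26
seg 3: a=-2, c=M3/2=9/26, d=(M4−M3)/(6·3)=-1/26, b=Δ3−h3·(2M3+M4)/6=4/13
t_q=7/2 → seg 2, τ=1/2; S=-1+-37/26·τ+27/52·τ²+-3/104·τ³=-1319/832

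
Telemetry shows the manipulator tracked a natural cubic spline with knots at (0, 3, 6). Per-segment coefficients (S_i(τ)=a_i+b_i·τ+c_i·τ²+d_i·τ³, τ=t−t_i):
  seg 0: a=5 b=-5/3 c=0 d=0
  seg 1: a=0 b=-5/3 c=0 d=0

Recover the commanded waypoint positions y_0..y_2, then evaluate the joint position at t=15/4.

y_0=5 y_1=0 y_2=-5
S(15/4) = -5/4

y_0 = S_0(0) = a_0 = 5
y_1 = S_1(0) = a_1 = 0
y_2 = S_1(3) = -5
t_q=15/4 is in segment 1 (τ=3/4); S_1(τ)=-5/4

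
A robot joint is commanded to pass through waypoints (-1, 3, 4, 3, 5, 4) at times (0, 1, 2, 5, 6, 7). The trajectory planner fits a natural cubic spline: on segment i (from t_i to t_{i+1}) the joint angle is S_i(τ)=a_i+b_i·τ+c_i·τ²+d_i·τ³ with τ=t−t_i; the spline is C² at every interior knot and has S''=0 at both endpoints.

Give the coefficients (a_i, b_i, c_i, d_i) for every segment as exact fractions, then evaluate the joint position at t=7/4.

Δ: Δ0=4, Δ1=1, Δ2=-1/3, Δ3=2, Δ4=-1
row 1: diag=4, rhs=-18; c'=1/4, d'=-9/2
row 2: denom=8−1·1/4=31/4; d'=(-8−1·-9/2)/(31/4)=-14/31
row 3: denom=8−3·12/31=212/31; d'=(14−3·-14/31)/(212/31)=119/53
row 4: denom=4−1·31/212=817/212; d'=(-18−1·119/53)/(817/212)=-4292/817
back: M4=-4292/817
back: M3=119/53−31/212·-4292/817=2462/817
back: M2=-14/31−12/31·2462/817=-1322/817
back: M1=-9/2−1/4·-1322/817=-3346/817
M: M0=0, M1=-3346/817, M2=-1322/817, M3=2462/817, M4=-4292/817, M5=0
seg 0: a=-1, c=M0/2=0, d=(M1−M0)/(6·1)=-1673/2451, b=Δ0−h0·(2M0+M1)/6=11477/2451
seg 1: a=3, c=M1/2=-1673/817, d=(M2−M1)/(6·1)=1012/2451, b=Δ1−h1·(2M1+M2)/6=6458/2451
seg 2: a=4, c=M2/2=-661/817, d=(M3−M2)/(6·3)=44/171, b=Δ2−h2·(2M2+M3)/6=-544/2451
seg 3: a=3, c=M3/2=1231/817, d=(M4−M3)/(6·1)=-3377/2451, b=Δ3−h3·(2M3+M4)/6=4586/2451
seg 4: a=5, c=M4/2=-2146/817, d=(M5−M4)/(6·1)=2146/2451, b=Δ4−h4·(2M4+M5)/6=1841/2451
t_q=7/4 → seg 1, τ=3/4; S=3+6458/2451·τ+-1673/817·τ²+1012/2451·τ³=13067/3268

  seg 0: a=-1 b=11477/2451 c=0 d=-1673/2451
  seg 1: a=3 b=6458/2451 c=-1673/817 d=1012/2451
  seg 2: a=4 b=-544/2451 c=-661/817 d=44/171
  seg 3: a=3 b=4586/2451 c=1231/817 d=-3377/2451
  seg 4: a=5 b=1841/2451 c=-2146/817 d=2146/2451
S(7/4) = 13067/3268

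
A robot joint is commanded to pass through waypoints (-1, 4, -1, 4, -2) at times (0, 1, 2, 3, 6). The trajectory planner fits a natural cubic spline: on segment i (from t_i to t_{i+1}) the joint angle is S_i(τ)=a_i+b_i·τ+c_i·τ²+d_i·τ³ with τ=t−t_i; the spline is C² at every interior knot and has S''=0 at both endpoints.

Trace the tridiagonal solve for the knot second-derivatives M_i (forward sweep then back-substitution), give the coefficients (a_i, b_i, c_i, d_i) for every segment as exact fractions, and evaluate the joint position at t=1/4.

Δ: Δ0=5, Δ1=-5, Δ2=5, Δ3=-2
row 1: diag=4, rhs=-60; c'=1/4, d'=-15
row 2: denom=4−1·1/4=15/4; d'=(60−1·-15)/(15/4)=20
row 3: denom=8−1·4/15=116/15; d'=(-42−1·20)/(116/15)=-465/58
back: M3=-465/58
back: M2=20−4/15·-465/58=642/29
back: M1=-15−1/4·642/29=-1191/58
M: M0=0, M1=-1191/58, M2=642/29, M3=-465/58, M4=0
seg 0: a=-1, c=M0/2=0, d=(M1−M0)/(6·1)=-397/116, b=Δ0−h0·(2M0+M1)/6=977/116
seg 1: a=4, c=M1/2=-1191/116, d=(M2−M1)/(6·1)=825/116, b=Δ1−h1·(2M1+M2)/6=-107/58
seg 2: a=-1, c=M2/2=321/29, d=(M3−M2)/(6·1)=-583/116, b=Δ2−h2·(2M2+M3)/6=-121/116
seg 3: a=4, c=M3/2=-465/116, d=(M4−M3)/(6·3)=155/348, b=Δ3−h3·(2M3+M4)/6=349/58
t_q=1/4 → seg 0, τ=1/4; S=-1+977/116·τ+0·τ²+-397/116·τ³=7811/7424

  seg 0: a=-1 b=977/116 c=0 d=-397/116
  seg 1: a=4 b=-107/58 c=-1191/116 d=825/116
  seg 2: a=-1 b=-121/116 c=321/29 d=-583/116
  seg 3: a=4 b=349/58 c=-465/116 d=155/348
S(1/4) = 7811/7424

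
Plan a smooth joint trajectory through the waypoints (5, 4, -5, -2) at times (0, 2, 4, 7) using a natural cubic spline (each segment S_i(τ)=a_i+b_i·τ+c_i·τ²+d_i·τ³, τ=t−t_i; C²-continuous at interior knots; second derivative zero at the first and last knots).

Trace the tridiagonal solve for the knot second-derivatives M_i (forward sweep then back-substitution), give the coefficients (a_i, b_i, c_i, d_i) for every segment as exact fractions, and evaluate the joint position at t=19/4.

Δ: Δ0=-1/2, Δ1=-9/2, Δ2=1
row 1: diag=8, rhs=-24; c'=1/4, d'=-3
row 2: denom=10−2·1/4=19/2; d'=(33−2·-3)/(19/2)=78/19
back: M2=78/19
back: M1=-3−1/4·78/19=-153/38
M: M0=0, M1=-153/38, M2=78/19, M3=0
seg 0: a=5, c=M0/2=0, d=(M1−M0)/(6·2)=-51/152, b=Δ0−h0·(2M0+M1)/6=16/19
seg 1: a=4, c=M1/2=-153/76, d=(M2−M1)/(6·2)=103/152, b=Δ1−h1·(2M1+M2)/6=-121/38
seg 2: a=-5, c=M2/2=39/19, d=(M3−M2)/(6·3)=-13/57, b=Δ2−h2·(2M2+M3)/6=-59/19
t_q=19/4 → seg 2, τ=3/4; S=-5+-59/19·τ+39/19·τ²+-13/57·τ³=-7625/1216

  seg 0: a=5 b=16/19 c=0 d=-51/152
  seg 1: a=4 b=-121/38 c=-153/76 d=103/152
  seg 2: a=-5 b=-59/19 c=39/19 d=-13/57
S(19/4) = -7625/1216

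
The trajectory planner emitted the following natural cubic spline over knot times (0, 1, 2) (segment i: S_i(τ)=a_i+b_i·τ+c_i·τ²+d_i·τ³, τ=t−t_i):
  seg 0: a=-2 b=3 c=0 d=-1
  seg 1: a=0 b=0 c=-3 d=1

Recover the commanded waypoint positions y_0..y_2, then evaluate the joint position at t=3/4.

y_0=-2 y_1=0 y_2=-2
S(3/4) = -11/64

y_0 = S_0(0) = a_0 = -2
y_1 = S_1(0) = a_1 = 0
y_2 = S_1(1) = -2
t_q=3/4 is in segment 0 (τ=3/4); S_0(τ)=-11/64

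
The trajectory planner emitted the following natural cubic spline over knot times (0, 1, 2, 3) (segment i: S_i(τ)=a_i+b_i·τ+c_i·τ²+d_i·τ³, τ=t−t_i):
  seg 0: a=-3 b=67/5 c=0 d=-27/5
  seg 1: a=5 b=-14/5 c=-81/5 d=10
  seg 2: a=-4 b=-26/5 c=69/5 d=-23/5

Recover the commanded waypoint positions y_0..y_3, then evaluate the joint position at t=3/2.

y_0 = S_0(0) = a_0 = -3
y_1 = S_1(0) = a_1 = 5
y_2 = S_2(0) = a_2 = -4
y_3 = S_2(1) = 0
t_q=3/2 is in segment 1 (τ=1/2); S_1(τ)=4/5

y_0=-3 y_1=5 y_2=-4 y_3=0
S(3/2) = 4/5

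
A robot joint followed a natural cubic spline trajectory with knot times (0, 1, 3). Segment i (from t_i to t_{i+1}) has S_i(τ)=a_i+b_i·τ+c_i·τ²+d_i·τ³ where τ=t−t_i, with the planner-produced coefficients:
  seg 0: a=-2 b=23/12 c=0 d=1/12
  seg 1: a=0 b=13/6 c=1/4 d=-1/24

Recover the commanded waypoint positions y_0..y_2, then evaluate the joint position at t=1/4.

y_0 = S_0(0) = a_0 = -2
y_1 = S_1(0) = a_1 = 0
y_2 = S_1(2) = 5
t_q=1/4 is in segment 0 (τ=1/4); S_0(τ)=-389/256

y_0=-2 y_1=0 y_2=5
S(1/4) = -389/256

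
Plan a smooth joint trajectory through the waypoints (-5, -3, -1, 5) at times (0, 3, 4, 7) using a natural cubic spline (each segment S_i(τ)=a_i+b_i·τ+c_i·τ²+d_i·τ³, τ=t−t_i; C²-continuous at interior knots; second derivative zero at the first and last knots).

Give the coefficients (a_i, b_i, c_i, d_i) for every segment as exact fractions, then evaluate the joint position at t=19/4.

Δ: Δ0=2/3, Δ1=2, Δ2=2
row 1: diag=8, rhs=8; c'=1/8, d'=1
row 2: denom=8−1·1/8=63/8; d'=(0−1·1)/(63/8)=-8/63
back: M2=-8/63
back: M1=1−1/8·-8/63=64/63
M: M0=0, M1=64/63, M2=-8/63, M3=0
seg 0: a=-5, c=M0/2=0, d=(M1−M0)/(6·3)=32/567, b=Δ0−h0·(2M0+M1)/6=10/63
seg 1: a=-3, c=M1/2=32/63, d=(M2−M1)/(6·1)=-4/21, b=Δ1−h1·(2M1+M2)/6=106/63
seg 2: a=-1, c=M2/2=-4/63, d=(M3−M2)/(6·3)=4/567, b=Δ2−h2·(2M2+M3)/6=134/63
t_q=19/4 → seg 2, τ=3/4; S=-1+134/63·τ+-4/63·τ²+4/567·τ³=9/16

  seg 0: a=-5 b=10/63 c=0 d=32/567
  seg 1: a=-3 b=106/63 c=32/63 d=-4/21
  seg 2: a=-1 b=134/63 c=-4/63 d=4/567
S(19/4) = 9/16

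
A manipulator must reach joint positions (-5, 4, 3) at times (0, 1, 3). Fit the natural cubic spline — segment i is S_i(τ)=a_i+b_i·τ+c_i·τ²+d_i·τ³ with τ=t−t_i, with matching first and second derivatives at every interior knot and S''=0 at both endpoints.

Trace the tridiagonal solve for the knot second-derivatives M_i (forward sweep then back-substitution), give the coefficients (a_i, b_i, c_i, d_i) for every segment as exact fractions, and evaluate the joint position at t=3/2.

Δ: Δ0=9, Δ1=-1/2
row 1: diag=6, rhs=-57; c'=1/3, d'=-19/2
back: M1=-19/2
M: M0=0, M1=-19/2, M2=0
seg 0: a=-5, c=M0/2=0, d=(M1−M0)/(6·1)=-19/12, b=Δ0−h0·(2M0+M1)/6=127/12
seg 1: a=4, c=M1/2=-19/4, d=(M2−M1)/(6·2)=19/24, b=Δ1−h1·(2M1+M2)/6=35/6
t_q=3/2 → seg 1, τ=1/2; S=4+35/6·τ+-19/4·τ²+19/24·τ³=373/64

  seg 0: a=-5 b=127/12 c=0 d=-19/12
  seg 1: a=4 b=35/6 c=-19/4 d=19/24
S(3/2) = 373/64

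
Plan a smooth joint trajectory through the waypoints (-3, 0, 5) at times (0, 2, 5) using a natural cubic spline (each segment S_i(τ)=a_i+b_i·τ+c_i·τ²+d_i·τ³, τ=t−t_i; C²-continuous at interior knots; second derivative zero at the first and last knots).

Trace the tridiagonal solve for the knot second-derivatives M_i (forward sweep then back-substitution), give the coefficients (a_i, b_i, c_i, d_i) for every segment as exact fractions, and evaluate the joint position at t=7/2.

  seg 0: a=-3 b=22/15 c=0 d=1/120
  seg 1: a=0 b=47/30 c=1/20 d=-1/180
S(7/2) = 391/160

Δ: Δ0=3/2, Δ1=5/3
row 1: diag=10, rhs=1; c'=3/10, d'=1/10
back: M1=1/10
M: M0=0, M1=1/10, M2=0
seg 0: a=-3, c=M0/2=0, d=(M1−M0)/(6·2)=1/120, b=Δ0−h0·(2M0+M1)/6=22/15
seg 1: a=0, c=M1/2=1/20, d=(M2−M1)/(6·3)=-1/180, b=Δ1−h1·(2M1+M2)/6=47/30
t_q=7/2 → seg 1, τ=3/2; S=0+47/30·τ+1/20·τ²+-1/180·τ³=391/160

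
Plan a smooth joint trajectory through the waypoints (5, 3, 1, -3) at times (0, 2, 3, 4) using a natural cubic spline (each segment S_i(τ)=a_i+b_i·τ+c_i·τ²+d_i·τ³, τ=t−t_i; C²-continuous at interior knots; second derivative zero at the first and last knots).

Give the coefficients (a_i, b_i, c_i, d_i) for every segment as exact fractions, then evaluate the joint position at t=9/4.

Δ: Δ0=-1, Δ1=-2, Δ2=-4
row 1: diag=6, rhs=-6; c'=1/6, d'=-1
row 2: denom=4−1·1/6=23/6; d'=(-12−1·-1)/(23/6)=-66/23
back: M2=-66/23
back: M1=-1−1/6·-66/23=-12/23
M: M0=0, M1=-12/23, M2=-66/23, M3=0
seg 0: a=5, c=M0/2=0, d=(M1−M0)/(6·2)=-1/23, b=Δ0−h0·(2M0+M1)/6=-19/23
seg 1: a=3, c=M1/2=-6/23, d=(M2−M1)/(6·1)=-9/23, b=Δ1−h1·(2M1+M2)/6=-31/23
seg 2: a=1, c=M2/2=-33/23, d=(M3−M2)/(6·1)=11/23, b=Δ2−h2·(2M2+M3)/6=-70/23
t_q=9/4 → seg 1, τ=1/4; S=3+-31/23·τ+-6/23·τ²+-9/23·τ³=169/64

  seg 0: a=5 b=-19/23 c=0 d=-1/23
  seg 1: a=3 b=-31/23 c=-6/23 d=-9/23
  seg 2: a=1 b=-70/23 c=-33/23 d=11/23
S(9/4) = 169/64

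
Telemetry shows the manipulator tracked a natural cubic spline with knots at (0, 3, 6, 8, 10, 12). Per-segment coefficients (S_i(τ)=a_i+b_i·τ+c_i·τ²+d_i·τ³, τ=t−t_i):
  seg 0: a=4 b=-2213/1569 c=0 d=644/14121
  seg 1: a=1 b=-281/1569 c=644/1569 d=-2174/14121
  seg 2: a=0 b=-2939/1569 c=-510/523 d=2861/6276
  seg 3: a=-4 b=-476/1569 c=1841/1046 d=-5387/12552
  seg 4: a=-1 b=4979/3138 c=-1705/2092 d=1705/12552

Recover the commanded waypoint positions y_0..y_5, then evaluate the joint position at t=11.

y_0=4 y_1=1 y_2=0 y_3=-4 y_4=-1 y_5=0
S(11) = -387/4184

y_0 = S_0(0) = a_0 = 4
y_1 = S_1(0) = a_1 = 1
y_2 = S_2(0) = a_2 = 0
y_3 = S_3(0) = a_3 = -4
y_4 = S_4(0) = a_4 = -1
y_5 = S_4(2) = 0
t_q=11 is in segment 4 (τ=1); S_4(τ)=-387/4184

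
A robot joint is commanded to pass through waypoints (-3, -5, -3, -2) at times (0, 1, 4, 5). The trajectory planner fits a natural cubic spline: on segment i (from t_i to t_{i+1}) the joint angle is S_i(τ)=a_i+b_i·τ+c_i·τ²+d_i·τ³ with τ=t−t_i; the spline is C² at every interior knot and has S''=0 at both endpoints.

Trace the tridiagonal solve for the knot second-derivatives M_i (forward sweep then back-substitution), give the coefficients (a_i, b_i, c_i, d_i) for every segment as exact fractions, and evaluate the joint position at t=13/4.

Δ: Δ0=-2, Δ1=2/3, Δ2=1
row 1: diag=8, rhs=16; c'=3/8, d'=2
row 2: denom=8−3·3/8=55/8; d'=(2−3·2)/(55/8)=-32/55
back: M2=-32/55
back: M1=2−3/8·-32/55=122/55
M: M0=0, M1=122/55, M2=-32/55, M3=0
seg 0: a=-3, c=M0/2=0, d=(M1−M0)/(6·1)=61/165, b=Δ0−h0·(2M0+M1)/6=-391/165
seg 1: a=-5, c=M1/2=61/55, d=(M2−M1)/(6·3)=-7/45, b=Δ1−h1·(2M1+M2)/6=-208/165
seg 2: a=-3, c=M2/2=-16/55, d=(M3−M2)/(6·1)=16/165, b=Δ2−h2·(2M2+M3)/6=197/165
t_q=13/4 → seg 1, τ=9/4; S=-5+-208/165·τ+61/55·τ²+-7/45·τ³=-14057/3520

  seg 0: a=-3 b=-391/165 c=0 d=61/165
  seg 1: a=-5 b=-208/165 c=61/55 d=-7/45
  seg 2: a=-3 b=197/165 c=-16/55 d=16/165
S(13/4) = -14057/3520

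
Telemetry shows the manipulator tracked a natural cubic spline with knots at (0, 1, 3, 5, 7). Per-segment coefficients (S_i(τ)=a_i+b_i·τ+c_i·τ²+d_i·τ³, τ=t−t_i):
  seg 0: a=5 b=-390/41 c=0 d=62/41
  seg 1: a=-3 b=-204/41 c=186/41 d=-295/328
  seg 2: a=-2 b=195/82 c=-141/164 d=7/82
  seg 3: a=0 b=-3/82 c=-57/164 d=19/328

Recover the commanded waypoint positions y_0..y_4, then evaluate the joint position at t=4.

y_0 = S_0(0) = a_0 = 5
y_1 = S_1(0) = a_1 = -3
y_2 = S_2(0) = a_2 = -2
y_3 = S_3(0) = a_3 = 0
y_4 = S_3(2) = -1
t_q=4 is in segment 2 (τ=1); S_2(τ)=-65/164

y_0=5 y_1=-3 y_2=-2 y_3=0 y_4=-1
S(4) = -65/164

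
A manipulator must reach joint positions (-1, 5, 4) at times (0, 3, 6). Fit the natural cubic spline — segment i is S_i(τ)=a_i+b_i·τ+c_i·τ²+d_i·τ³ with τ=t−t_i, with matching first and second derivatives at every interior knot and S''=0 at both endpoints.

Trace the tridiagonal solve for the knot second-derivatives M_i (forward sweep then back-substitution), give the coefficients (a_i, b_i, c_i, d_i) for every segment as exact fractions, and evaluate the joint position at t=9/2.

  seg 0: a=-1 b=31/12 c=0 d=-7/108
  seg 1: a=5 b=5/6 c=-7/12 d=7/108
S(9/2) = 165/32

Δ: Δ0=2, Δ1=-1/3
row 1: diag=12, rhs=-14; c'=1/4, d'=-7/6
back: M1=-7/6
M: M0=0, M1=-7/6, M2=0
seg 0: a=-1, c=M0/2=0, d=(M1−M0)/(6·3)=-7/108, b=Δ0−h0·(2M0+M1)/6=31/12
seg 1: a=5, c=M1/2=-7/12, d=(M2−M1)/(6·3)=7/108, b=Δ1−h1·(2M1+M2)/6=5/6
t_q=9/2 → seg 1, τ=3/2; S=5+5/6·τ+-7/12·τ²+7/108·τ³=165/32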